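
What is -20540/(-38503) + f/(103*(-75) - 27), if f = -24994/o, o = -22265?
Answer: 1772103163609/3322775787420 ≈ 0.53332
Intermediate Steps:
f = 24994/22265 (f = -24994/(-22265) = -24994*(-1/22265) = 24994/22265 ≈ 1.1226)
-20540/(-38503) + f/(103*(-75) - 27) = -20540/(-38503) + 24994/(22265*(103*(-75) - 27)) = -20540*(-1/38503) + 24994/(22265*(-7725 - 27)) = 20540/38503 + (24994/22265)/(-7752) = 20540/38503 + (24994/22265)*(-1/7752) = 20540/38503 - 12497/86299140 = 1772103163609/3322775787420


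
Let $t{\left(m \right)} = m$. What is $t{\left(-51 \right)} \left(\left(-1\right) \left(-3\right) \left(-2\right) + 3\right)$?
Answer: $153$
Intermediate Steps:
$t{\left(-51 \right)} \left(\left(-1\right) \left(-3\right) \left(-2\right) + 3\right) = - 51 \left(\left(-1\right) \left(-3\right) \left(-2\right) + 3\right) = - 51 \left(3 \left(-2\right) + 3\right) = - 51 \left(-6 + 3\right) = \left(-51\right) \left(-3\right) = 153$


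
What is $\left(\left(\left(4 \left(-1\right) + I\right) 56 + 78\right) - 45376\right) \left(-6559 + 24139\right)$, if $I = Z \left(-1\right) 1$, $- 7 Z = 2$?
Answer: $-799995480$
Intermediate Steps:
$Z = - \frac{2}{7}$ ($Z = \left(- \frac{1}{7}\right) 2 = - \frac{2}{7} \approx -0.28571$)
$I = \frac{2}{7}$ ($I = \left(- \frac{2}{7}\right) \left(-1\right) 1 = \frac{2}{7} \cdot 1 = \frac{2}{7} \approx 0.28571$)
$\left(\left(\left(4 \left(-1\right) + I\right) 56 + 78\right) - 45376\right) \left(-6559 + 24139\right) = \left(\left(\left(4 \left(-1\right) + \frac{2}{7}\right) 56 + 78\right) - 45376\right) \left(-6559 + 24139\right) = \left(\left(\left(-4 + \frac{2}{7}\right) 56 + 78\right) - 45376\right) 17580 = \left(\left(\left(- \frac{26}{7}\right) 56 + 78\right) - 45376\right) 17580 = \left(\left(-208 + 78\right) - 45376\right) 17580 = \left(-130 - 45376\right) 17580 = \left(-45506\right) 17580 = -799995480$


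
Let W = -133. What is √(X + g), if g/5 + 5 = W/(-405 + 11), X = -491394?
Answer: I*√76285657874/394 ≈ 701.01*I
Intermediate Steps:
g = -9185/394 (g = -25 + 5*(-133/(-405 + 11)) = -25 + 5*(-133/(-394)) = -25 + 5*(-1/394*(-133)) = -25 + 5*(133/394) = -25 + 665/394 = -9185/394 ≈ -23.312)
√(X + g) = √(-491394 - 9185/394) = √(-193618421/394) = I*√76285657874/394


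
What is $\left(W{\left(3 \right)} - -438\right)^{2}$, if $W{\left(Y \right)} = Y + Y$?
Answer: $197136$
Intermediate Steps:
$W{\left(Y \right)} = 2 Y$
$\left(W{\left(3 \right)} - -438\right)^{2} = \left(2 \cdot 3 - -438\right)^{2} = \left(6 + 438\right)^{2} = 444^{2} = 197136$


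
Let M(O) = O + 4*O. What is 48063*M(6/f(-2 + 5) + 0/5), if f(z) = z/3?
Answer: 1441890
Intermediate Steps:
f(z) = z/3 (f(z) = z*(⅓) = z/3)
M(O) = 5*O
48063*M(6/f(-2 + 5) + 0/5) = 48063*(5*(6/(((-2 + 5)/3)) + 0/5)) = 48063*(5*(6/(((⅓)*3)) + 0*(⅕))) = 48063*(5*(6/1 + 0)) = 48063*(5*(6*1 + 0)) = 48063*(5*(6 + 0)) = 48063*(5*6) = 48063*30 = 1441890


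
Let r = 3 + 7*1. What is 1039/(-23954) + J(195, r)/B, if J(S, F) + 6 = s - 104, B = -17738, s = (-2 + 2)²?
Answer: -1128203/30349718 ≈ -0.037173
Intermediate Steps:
r = 10 (r = 3 + 7 = 10)
s = 0 (s = 0² = 0)
J(S, F) = -110 (J(S, F) = -6 + (0 - 104) = -6 - 104 = -110)
1039/(-23954) + J(195, r)/B = 1039/(-23954) - 110/(-17738) = 1039*(-1/23954) - 110*(-1/17738) = -1039/23954 + 55/8869 = -1128203/30349718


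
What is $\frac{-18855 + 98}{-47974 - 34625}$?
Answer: $\frac{18757}{82599} \approx 0.22709$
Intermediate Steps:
$\frac{-18855 + 98}{-47974 - 34625} = - \frac{18757}{-82599} = \left(-18757\right) \left(- \frac{1}{82599}\right) = \frac{18757}{82599}$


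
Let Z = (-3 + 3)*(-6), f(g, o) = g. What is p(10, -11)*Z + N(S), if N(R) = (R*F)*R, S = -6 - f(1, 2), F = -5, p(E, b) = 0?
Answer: -245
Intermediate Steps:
Z = 0 (Z = 0*(-6) = 0)
S = -7 (S = -6 - 1*1 = -6 - 1 = -7)
N(R) = -5*R**2 (N(R) = (R*(-5))*R = (-5*R)*R = -5*R**2)
p(10, -11)*Z + N(S) = 0*0 - 5*(-7)**2 = 0 - 5*49 = 0 - 245 = -245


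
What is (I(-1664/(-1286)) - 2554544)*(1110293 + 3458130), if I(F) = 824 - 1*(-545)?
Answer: -11663983393025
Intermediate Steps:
I(F) = 1369 (I(F) = 824 + 545 = 1369)
(I(-1664/(-1286)) - 2554544)*(1110293 + 3458130) = (1369 - 2554544)*(1110293 + 3458130) = -2553175*4568423 = -11663983393025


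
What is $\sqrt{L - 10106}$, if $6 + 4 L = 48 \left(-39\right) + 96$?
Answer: $\frac{i \sqrt{42206}}{2} \approx 102.72 i$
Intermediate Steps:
$L = - \frac{891}{2}$ ($L = - \frac{3}{2} + \frac{48 \left(-39\right) + 96}{4} = - \frac{3}{2} + \frac{-1872 + 96}{4} = - \frac{3}{2} + \frac{1}{4} \left(-1776\right) = - \frac{3}{2} - 444 = - \frac{891}{2} \approx -445.5$)
$\sqrt{L - 10106} = \sqrt{- \frac{891}{2} - 10106} = \sqrt{- \frac{21103}{2}} = \frac{i \sqrt{42206}}{2}$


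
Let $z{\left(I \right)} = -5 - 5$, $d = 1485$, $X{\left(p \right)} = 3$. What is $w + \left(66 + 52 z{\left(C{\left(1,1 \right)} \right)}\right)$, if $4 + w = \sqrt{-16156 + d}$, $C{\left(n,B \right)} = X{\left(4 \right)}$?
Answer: $-458 + i \sqrt{14671} \approx -458.0 + 121.12 i$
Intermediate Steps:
$C{\left(n,B \right)} = 3$
$z{\left(I \right)} = -10$ ($z{\left(I \right)} = -5 - 5 = -10$)
$w = -4 + i \sqrt{14671}$ ($w = -4 + \sqrt{-16156 + 1485} = -4 + \sqrt{-14671} = -4 + i \sqrt{14671} \approx -4.0 + 121.12 i$)
$w + \left(66 + 52 z{\left(C{\left(1,1 \right)} \right)}\right) = \left(-4 + i \sqrt{14671}\right) + \left(66 + 52 \left(-10\right)\right) = \left(-4 + i \sqrt{14671}\right) + \left(66 - 520\right) = \left(-4 + i \sqrt{14671}\right) - 454 = -458 + i \sqrt{14671}$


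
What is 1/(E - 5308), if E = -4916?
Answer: -1/10224 ≈ -9.7809e-5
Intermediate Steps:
1/(E - 5308) = 1/(-4916 - 5308) = 1/(-10224) = -1/10224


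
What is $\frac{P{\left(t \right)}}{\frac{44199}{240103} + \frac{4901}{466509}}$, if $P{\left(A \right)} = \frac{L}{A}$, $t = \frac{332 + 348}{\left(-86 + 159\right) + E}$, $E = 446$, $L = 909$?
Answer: $\frac{52843168983356217}{14821263743920} \approx 3565.4$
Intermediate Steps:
$t = \frac{680}{519}$ ($t = \frac{332 + 348}{\left(-86 + 159\right) + 446} = \frac{680}{73 + 446} = \frac{680}{519} \approx 1.3102$)
$P{\left(A \right)} = \frac{909}{A}$
$\frac{P{\left(t \right)}}{\frac{44199}{240103} + \frac{4901}{466509}} = \frac{909 \frac{1}{\frac{680}{519}}}{\frac{44199}{240103} + \frac{4901}{466509}} = \frac{909 \cdot \frac{519}{680}}{44199 \cdot \frac{1}{240103} + 4901 \cdot \frac{1}{466509}} = \frac{471771}{680 \left(\frac{44199}{240103} + \frac{4901}{466509}\right)} = \frac{471771}{680 \cdot \frac{21795976094}{112010210427}} = \frac{471771}{680} \cdot \frac{112010210427}{21795976094} = \frac{52843168983356217}{14821263743920}$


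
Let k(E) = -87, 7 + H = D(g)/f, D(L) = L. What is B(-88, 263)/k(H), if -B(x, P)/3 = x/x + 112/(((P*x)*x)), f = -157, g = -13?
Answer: 127299/3691468 ≈ 0.034485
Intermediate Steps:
H = -1086/157 (H = -7 - 13/(-157) = -7 - 13*(-1/157) = -7 + 13/157 = -1086/157 ≈ -6.9172)
B(x, P) = -3 - 336/(P*x²) (B(x, P) = -3*(x/x + 112/(((P*x)*x))) = -3*(1 + 112/((P*x²))) = -3*(1 + 112*(1/(P*x²))) = -3*(1 + 112/(P*x²)) = -3 - 336/(P*x²))
B(-88, 263)/k(H) = (-3 - 336/(263*(-88)²))/(-87) = (-3 - 336*1/263*1/7744)*(-1/87) = (-3 - 21/127292)*(-1/87) = -381897/127292*(-1/87) = 127299/3691468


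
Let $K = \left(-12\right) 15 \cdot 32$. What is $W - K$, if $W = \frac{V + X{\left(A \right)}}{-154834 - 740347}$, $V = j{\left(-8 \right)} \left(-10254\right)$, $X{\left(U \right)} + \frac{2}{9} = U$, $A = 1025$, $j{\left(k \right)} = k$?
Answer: $\frac{46405435529}{8056629} \approx 5759.9$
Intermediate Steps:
$X{\left(U \right)} = - \frac{2}{9} + U$
$K = -5760$ ($K = \left(-180\right) 32 = -5760$)
$V = 82032$ ($V = \left(-8\right) \left(-10254\right) = 82032$)
$W = - \frac{747511}{8056629}$ ($W = \frac{82032 + \left(- \frac{2}{9} + 1025\right)}{-154834 - 740347} = \frac{82032 + \frac{9223}{9}}{-895181} = \frac{747511}{9} \left(- \frac{1}{895181}\right) = - \frac{747511}{8056629} \approx -0.092782$)
$W - K = - \frac{747511}{8056629} - -5760 = - \frac{747511}{8056629} + 5760 = \frac{46405435529}{8056629}$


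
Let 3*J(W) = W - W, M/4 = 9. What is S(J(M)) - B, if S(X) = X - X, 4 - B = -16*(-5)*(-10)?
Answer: -804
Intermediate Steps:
M = 36 (M = 4*9 = 36)
J(W) = 0 (J(W) = (W - W)/3 = (⅓)*0 = 0)
B = 804 (B = 4 - (-16*(-5))*(-10) = 4 - 80*(-10) = 4 - 1*(-800) = 4 + 800 = 804)
S(X) = 0
S(J(M)) - B = 0 - 1*804 = 0 - 804 = -804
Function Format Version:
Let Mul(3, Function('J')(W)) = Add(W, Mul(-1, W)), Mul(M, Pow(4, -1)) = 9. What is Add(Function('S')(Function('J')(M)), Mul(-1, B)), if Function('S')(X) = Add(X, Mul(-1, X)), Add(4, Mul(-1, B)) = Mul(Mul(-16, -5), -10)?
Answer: -804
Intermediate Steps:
M = 36 (M = Mul(4, 9) = 36)
Function('J')(W) = 0 (Function('J')(W) = Mul(Rational(1, 3), Add(W, Mul(-1, W))) = Mul(Rational(1, 3), 0) = 0)
B = 804 (B = Add(4, Mul(-1, Mul(Mul(-16, -5), -10))) = Add(4, Mul(-1, Mul(80, -10))) = Add(4, Mul(-1, -800)) = Add(4, 800) = 804)
Function('S')(X) = 0
Add(Function('S')(Function('J')(M)), Mul(-1, B)) = Add(0, Mul(-1, 804)) = Add(0, -804) = -804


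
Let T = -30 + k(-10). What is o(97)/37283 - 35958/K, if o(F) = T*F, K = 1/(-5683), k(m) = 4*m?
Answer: 7618755467072/37283 ≈ 2.0435e+8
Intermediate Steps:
T = -70 (T = -30 + 4*(-10) = -30 - 40 = -70)
K = -1/5683 ≈ -0.00017596
o(F) = -70*F
o(97)/37283 - 35958/K = -70*97/37283 - 35958/(-1/5683) = -6790*1/37283 - 35958*(-5683) = -6790/37283 + 204349314 = 7618755467072/37283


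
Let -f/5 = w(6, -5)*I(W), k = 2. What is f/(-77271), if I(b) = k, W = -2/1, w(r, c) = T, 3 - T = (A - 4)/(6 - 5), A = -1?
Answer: 80/77271 ≈ 0.0010353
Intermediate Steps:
T = 8 (T = 3 - (-1 - 4)/(6 - 5) = 3 - (-5)/1 = 3 - (-5) = 3 - 1*(-5) = 3 + 5 = 8)
w(r, c) = 8
W = -2 (W = -2*1 = -2)
I(b) = 2
f = -80 (f = -40*2 = -5*16 = -80)
f/(-77271) = -80/(-77271) = -80*(-1/77271) = 80/77271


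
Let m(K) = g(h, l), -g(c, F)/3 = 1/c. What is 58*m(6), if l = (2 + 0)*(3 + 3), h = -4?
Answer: 87/2 ≈ 43.500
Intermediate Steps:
l = 12 (l = 2*6 = 12)
g(c, F) = -3/c
m(K) = ¾ (m(K) = -3/(-4) = -3*(-¼) = ¾)
58*m(6) = 58*(¾) = 87/2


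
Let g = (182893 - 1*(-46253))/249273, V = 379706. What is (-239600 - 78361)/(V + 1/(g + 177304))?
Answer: -45479051683002/54310650672889 ≈ -0.83739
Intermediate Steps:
g = 76382/83091 (g = (182893 + 46253)*(1/249273) = 229146*(1/249273) = 76382/83091 ≈ 0.91926)
(-239600 - 78361)/(V + 1/(g + 177304)) = (-239600 - 78361)/(379706 + 1/(76382/83091 + 177304)) = -317961/(379706 + 1/(14732443046/83091)) = -317961/(379706 + 83091/14732443046) = -317961/5593997019307567/14732443046 = -317961*14732443046/5593997019307567 = -45479051683002/54310650672889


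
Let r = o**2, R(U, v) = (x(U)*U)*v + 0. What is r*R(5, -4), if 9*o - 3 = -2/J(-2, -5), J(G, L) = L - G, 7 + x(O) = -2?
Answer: 2420/81 ≈ 29.877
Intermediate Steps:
x(O) = -9 (x(O) = -7 - 2 = -9)
R(U, v) = -9*U*v (R(U, v) = (-9*U)*v + 0 = -9*U*v + 0 = -9*U*v)
o = 11/27 (o = 1/3 + (-2/(-5 - 1*(-2)))/9 = 1/3 + (-2/(-5 + 2))/9 = 1/3 + (-2/(-3))/9 = 1/3 + (-2*(-1/3))/9 = 1/3 + (1/9)*(2/3) = 1/3 + 2/27 = 11/27 ≈ 0.40741)
r = 121/729 (r = (11/27)**2 = 121/729 ≈ 0.16598)
r*R(5, -4) = 121*(-9*5*(-4))/729 = (121/729)*180 = 2420/81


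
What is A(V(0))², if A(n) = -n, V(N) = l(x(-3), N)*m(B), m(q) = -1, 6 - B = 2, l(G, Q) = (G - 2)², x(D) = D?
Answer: 625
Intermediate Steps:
l(G, Q) = (-2 + G)²
B = 4 (B = 6 - 1*2 = 6 - 2 = 4)
V(N) = -25 (V(N) = (-2 - 3)²*(-1) = (-5)²*(-1) = 25*(-1) = -25)
A(V(0))² = (-1*(-25))² = 25² = 625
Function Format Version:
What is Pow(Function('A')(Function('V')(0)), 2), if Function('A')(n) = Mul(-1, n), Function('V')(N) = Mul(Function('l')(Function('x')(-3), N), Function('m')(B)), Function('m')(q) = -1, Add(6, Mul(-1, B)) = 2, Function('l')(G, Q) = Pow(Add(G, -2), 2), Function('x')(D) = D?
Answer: 625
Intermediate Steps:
Function('l')(G, Q) = Pow(Add(-2, G), 2)
B = 4 (B = Add(6, Mul(-1, 2)) = Add(6, -2) = 4)
Function('V')(N) = -25 (Function('V')(N) = Mul(Pow(Add(-2, -3), 2), -1) = Mul(Pow(-5, 2), -1) = Mul(25, -1) = -25)
Pow(Function('A')(Function('V')(0)), 2) = Pow(Mul(-1, -25), 2) = Pow(25, 2) = 625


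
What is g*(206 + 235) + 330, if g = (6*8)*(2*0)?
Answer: 330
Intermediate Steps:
g = 0 (g = 48*0 = 0)
g*(206 + 235) + 330 = 0*(206 + 235) + 330 = 0*441 + 330 = 0 + 330 = 330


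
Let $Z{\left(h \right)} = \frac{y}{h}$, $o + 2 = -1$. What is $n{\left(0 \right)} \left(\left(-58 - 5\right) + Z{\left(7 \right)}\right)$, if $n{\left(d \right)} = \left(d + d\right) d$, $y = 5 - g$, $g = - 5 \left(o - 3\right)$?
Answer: $0$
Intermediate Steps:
$o = -3$ ($o = -2 - 1 = -3$)
$g = 30$ ($g = - 5 \left(-3 - 3\right) = \left(-5\right) \left(-6\right) = 30$)
$y = -25$ ($y = 5 - 30 = -25$)
$Z{\left(h \right)} = - \frac{25}{h}$
$n{\left(d \right)} = 2 d^{2}$ ($n{\left(d \right)} = 2 d d = 2 d^{2}$)
$n{\left(0 \right)} \left(\left(-58 - 5\right) + Z{\left(7 \right)}\right) = 2 \cdot 0^{2} \left(\left(-58 - 5\right) - \frac{25}{7}\right) = 2 \cdot 0 \left(\left(-58 - 5\right) - \frac{25}{7}\right) = 0 \left(-63 - \frac{25}{7}\right) = 0 \left(- \frac{466}{7}\right) = 0$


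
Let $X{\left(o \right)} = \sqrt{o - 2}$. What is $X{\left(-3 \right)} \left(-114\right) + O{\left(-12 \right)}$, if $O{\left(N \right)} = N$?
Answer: $-12 - 114 i \sqrt{5} \approx -12.0 - 254.91 i$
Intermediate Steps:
$X{\left(o \right)} = \sqrt{-2 + o}$
$X{\left(-3 \right)} \left(-114\right) + O{\left(-12 \right)} = \sqrt{-2 - 3} \left(-114\right) - 12 = \sqrt{-5} \left(-114\right) - 12 = i \sqrt{5} \left(-114\right) - 12 = - 114 i \sqrt{5} - 12 = -12 - 114 i \sqrt{5}$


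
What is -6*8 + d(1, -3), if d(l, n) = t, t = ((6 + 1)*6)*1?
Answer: -6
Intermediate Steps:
t = 42 (t = (7*6)*1 = 42*1 = 42)
d(l, n) = 42
-6*8 + d(1, -3) = -6*8 + 42 = -48 + 42 = -6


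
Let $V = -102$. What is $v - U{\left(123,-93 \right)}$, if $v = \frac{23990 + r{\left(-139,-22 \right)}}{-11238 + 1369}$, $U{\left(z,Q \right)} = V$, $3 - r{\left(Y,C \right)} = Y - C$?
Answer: $\frac{982528}{9869} \approx 99.557$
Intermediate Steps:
$r{\left(Y,C \right)} = 3 + C - Y$ ($r{\left(Y,C \right)} = 3 - \left(Y - C\right) = 3 + \left(C - Y\right) = 3 + C - Y$)
$U{\left(z,Q \right)} = -102$
$v = - \frac{24110}{9869}$ ($v = \frac{23990 - -120}{-11238 + 1369} = \frac{23990 + \left(3 - 22 + 139\right)}{-9869} = \left(23990 + 120\right) \left(- \frac{1}{9869}\right) = 24110 \left(- \frac{1}{9869}\right) = - \frac{24110}{9869} \approx -2.443$)
$v - U{\left(123,-93 \right)} = - \frac{24110}{9869} - -102 = - \frac{24110}{9869} + 102 = \frac{982528}{9869}$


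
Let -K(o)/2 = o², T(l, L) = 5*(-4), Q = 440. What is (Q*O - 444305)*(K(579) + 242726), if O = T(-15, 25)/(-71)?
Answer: 13490078947380/71 ≈ 1.9000e+11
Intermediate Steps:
T(l, L) = -20
K(o) = -2*o²
O = 20/71 (O = -20/(-71) = -20*(-1/71) = 20/71 ≈ 0.28169)
(Q*O - 444305)*(K(579) + 242726) = (440*(20/71) - 444305)*(-2*579² + 242726) = (8800/71 - 444305)*(-2*335241 + 242726) = -31536855*(-670482 + 242726)/71 = -31536855/71*(-427756) = 13490078947380/71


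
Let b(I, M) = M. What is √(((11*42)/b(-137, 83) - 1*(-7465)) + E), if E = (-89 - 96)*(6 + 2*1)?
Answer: √41269011/83 ≈ 77.399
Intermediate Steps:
E = -1480 (E = -185*(6 + 2) = -185*8 = -1480)
√(((11*42)/b(-137, 83) - 1*(-7465)) + E) = √(((11*42)/83 - 1*(-7465)) - 1480) = √((462*(1/83) + 7465) - 1480) = √((462/83 + 7465) - 1480) = √(620057/83 - 1480) = √(497217/83) = √41269011/83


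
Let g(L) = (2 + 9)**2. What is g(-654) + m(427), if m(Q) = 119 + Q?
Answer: 667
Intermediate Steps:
g(L) = 121 (g(L) = 11**2 = 121)
g(-654) + m(427) = 121 + (119 + 427) = 121 + 546 = 667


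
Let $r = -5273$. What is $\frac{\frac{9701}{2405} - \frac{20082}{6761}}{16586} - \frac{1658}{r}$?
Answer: $\frac{447240115062063}{1422084651165490} \approx 0.3145$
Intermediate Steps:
$\frac{\frac{9701}{2405} - \frac{20082}{6761}}{16586} - \frac{1658}{r} = \frac{\frac{9701}{2405} - \frac{20082}{6761}}{16586} - \frac{1658}{-5273} = \left(9701 \cdot \frac{1}{2405} - \frac{20082}{6761}\right) \frac{1}{16586} - - \frac{1658}{5273} = \left(\frac{9701}{2405} - \frac{20082}{6761}\right) \frac{1}{16586} + \frac{1658}{5273} = \frac{17291251}{16260205} \cdot \frac{1}{16586} + \frac{1658}{5273} = \frac{17291251}{269691760130} + \frac{1658}{5273} = \frac{447240115062063}{1422084651165490}$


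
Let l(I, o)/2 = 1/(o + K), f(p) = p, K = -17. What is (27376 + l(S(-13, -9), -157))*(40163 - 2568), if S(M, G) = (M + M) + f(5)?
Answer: 89540425045/87 ≈ 1.0292e+9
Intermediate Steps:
S(M, G) = 5 + 2*M (S(M, G) = (M + M) + 5 = 2*M + 5 = 5 + 2*M)
l(I, o) = 2/(-17 + o) (l(I, o) = 2/(o - 17) = 2/(-17 + o))
(27376 + l(S(-13, -9), -157))*(40163 - 2568) = (27376 + 2/(-17 - 157))*(40163 - 2568) = (27376 + 2/(-174))*37595 = (27376 + 2*(-1/174))*37595 = (27376 - 1/87)*37595 = (2381711/87)*37595 = 89540425045/87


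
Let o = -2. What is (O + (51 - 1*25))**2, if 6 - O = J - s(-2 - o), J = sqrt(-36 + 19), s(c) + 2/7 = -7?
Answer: 29096/49 - 346*I*sqrt(17)/7 ≈ 593.8 - 203.8*I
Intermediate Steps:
s(c) = -51/7 (s(c) = -2/7 - 7 = -51/7)
J = I*sqrt(17) (J = sqrt(-17) = I*sqrt(17) ≈ 4.1231*I)
O = -9/7 - I*sqrt(17) (O = 6 - (I*sqrt(17) - 1*(-51/7)) = 6 - (I*sqrt(17) + 51/7) = 6 - (51/7 + I*sqrt(17)) = 6 + (-51/7 - I*sqrt(17)) = -9/7 - I*sqrt(17) ≈ -1.2857 - 4.1231*I)
(O + (51 - 1*25))**2 = ((-9/7 - I*sqrt(17)) + (51 - 1*25))**2 = ((-9/7 - I*sqrt(17)) + (51 - 25))**2 = ((-9/7 - I*sqrt(17)) + 26)**2 = (173/7 - I*sqrt(17))**2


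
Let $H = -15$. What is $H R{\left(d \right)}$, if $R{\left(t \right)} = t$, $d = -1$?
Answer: $15$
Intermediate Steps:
$H R{\left(d \right)} = \left(-15\right) \left(-1\right) = 15$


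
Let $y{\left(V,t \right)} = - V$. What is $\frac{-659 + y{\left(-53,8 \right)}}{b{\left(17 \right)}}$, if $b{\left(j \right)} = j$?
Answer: $- \frac{606}{17} \approx -35.647$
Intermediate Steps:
$\frac{-659 + y{\left(-53,8 \right)}}{b{\left(17 \right)}} = \frac{-659 - -53}{17} = \left(-659 + 53\right) \frac{1}{17} = \left(-606\right) \frac{1}{17} = - \frac{606}{17}$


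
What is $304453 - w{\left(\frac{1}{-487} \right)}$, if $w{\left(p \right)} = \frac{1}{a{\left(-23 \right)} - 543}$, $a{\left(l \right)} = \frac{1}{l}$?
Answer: $\frac{3802617993}{12490} \approx 3.0445 \cdot 10^{5}$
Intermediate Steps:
$w{\left(p \right)} = - \frac{23}{12490}$ ($w{\left(p \right)} = \frac{1}{\frac{1}{-23} - 543} = \frac{1}{- \frac{1}{23} - 543} = \frac{1}{- \frac{12490}{23}} = - \frac{23}{12490}$)
$304453 - w{\left(\frac{1}{-487} \right)} = 304453 - - \frac{23}{12490} = 304453 + \frac{23}{12490} = \frac{3802617993}{12490}$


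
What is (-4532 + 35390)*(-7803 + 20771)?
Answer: 400166544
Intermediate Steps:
(-4532 + 35390)*(-7803 + 20771) = 30858*12968 = 400166544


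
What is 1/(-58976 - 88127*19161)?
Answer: -1/2818640583 ≈ -3.5478e-10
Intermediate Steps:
1/(-58976 - 88127*19161) = (1/19161)/(-147103) = -1/147103*1/19161 = -1/2818640583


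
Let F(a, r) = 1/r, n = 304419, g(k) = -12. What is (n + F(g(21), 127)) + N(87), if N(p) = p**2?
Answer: 39622477/127 ≈ 3.1199e+5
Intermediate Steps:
(n + F(g(21), 127)) + N(87) = (304419 + 1/127) + 87**2 = (304419 + 1/127) + 7569 = 38661214/127 + 7569 = 39622477/127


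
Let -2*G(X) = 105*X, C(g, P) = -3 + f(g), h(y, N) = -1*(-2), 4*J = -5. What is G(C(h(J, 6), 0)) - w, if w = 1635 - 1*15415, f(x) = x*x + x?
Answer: 27245/2 ≈ 13623.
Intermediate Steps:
f(x) = x + x**2 (f(x) = x**2 + x = x + x**2)
J = -5/4 (J = (1/4)*(-5) = -5/4 ≈ -1.2500)
h(y, N) = 2
w = -13780 (w = 1635 - 15415 = -13780)
C(g, P) = -3 + g*(1 + g)
G(X) = -105*X/2
G(C(h(J, 6), 0)) - w = -105*(-3 + 2*(1 + 2))/2 - 1*(-13780) = -105*(-3 + 2*3)/2 + 13780 = -105*(-3 + 6)/2 + 13780 = -105/2*3 + 13780 = -315/2 + 13780 = 27245/2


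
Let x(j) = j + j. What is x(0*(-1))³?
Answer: 0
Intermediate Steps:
x(j) = 2*j
x(0*(-1))³ = (2*(0*(-1)))³ = (2*0)³ = 0³ = 0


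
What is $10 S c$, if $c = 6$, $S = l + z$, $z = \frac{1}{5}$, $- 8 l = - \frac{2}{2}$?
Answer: $\frac{39}{2} \approx 19.5$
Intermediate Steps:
$l = \frac{1}{8}$ ($l = - \frac{\left(-2\right) \frac{1}{2}}{8} = \left(- \frac{1}{8}\right) \left(-1\right) = \frac{1}{8} \approx 0.125$)
$z = \frac{1}{5} \approx 0.2$
$S = \frac{13}{40}$ ($S = \frac{1}{8} + \frac{1}{5} = \frac{13}{40} \approx 0.325$)
$10 S c = 10 \cdot \frac{13}{40} \cdot 6 = \frac{13}{4} \cdot 6 = \frac{39}{2}$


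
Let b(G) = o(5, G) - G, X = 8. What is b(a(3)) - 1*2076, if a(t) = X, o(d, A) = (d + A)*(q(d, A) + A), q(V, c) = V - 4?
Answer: -1967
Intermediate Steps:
q(V, c) = -4 + V
o(d, A) = (A + d)*(-4 + A + d) (o(d, A) = (d + A)*((-4 + d) + A) = (A + d)*(-4 + A + d))
a(t) = 8
b(G) = 5 + G² + 5*G (b(G) = (G² + G*5 + G*(-4 + 5) + 5*(-4 + 5)) - G = (G² + 5*G + G*1 + 5*1) - G = (G² + 5*G + G + 5) - G = (5 + G² + 6*G) - G = 5 + G² + 5*G)
b(a(3)) - 1*2076 = (5 + 8² + 5*8) - 1*2076 = (5 + 64 + 40) - 2076 = 109 - 2076 = -1967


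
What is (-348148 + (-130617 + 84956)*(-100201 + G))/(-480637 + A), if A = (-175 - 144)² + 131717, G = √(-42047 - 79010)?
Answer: -4574929713/247159 + 4151*I*√121057/22469 ≈ -18510.0 + 64.278*I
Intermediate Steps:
G = I*√121057 (G = √(-121057) = I*√121057 ≈ 347.93*I)
A = 233478 (A = (-319)² + 131717 = 101761 + 131717 = 233478)
(-348148 + (-130617 + 84956)*(-100201 + G))/(-480637 + A) = (-348148 + (-130617 + 84956)*(-100201 + I*√121057))/(-480637 + 233478) = (-348148 - 45661*(-100201 + I*√121057))/(-247159) = (-348148 + (4575277861 - 45661*I*√121057))*(-1/247159) = (4574929713 - 45661*I*√121057)*(-1/247159) = -4574929713/247159 + 4151*I*√121057/22469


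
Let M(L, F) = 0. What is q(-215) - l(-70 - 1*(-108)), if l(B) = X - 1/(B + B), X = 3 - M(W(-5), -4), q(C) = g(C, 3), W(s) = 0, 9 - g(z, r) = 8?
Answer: -151/76 ≈ -1.9868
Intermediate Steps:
g(z, r) = 1 (g(z, r) = 9 - 1*8 = 9 - 8 = 1)
q(C) = 1
X = 3 (X = 3 - 1*0 = 3 + 0 = 3)
l(B) = 3 - 1/(2*B) (l(B) = 3 - 1/(B + B) = 3 - 1/(2*B))
q(-215) - l(-70 - 1*(-108)) = 1 - (3 - 1/(2*(-70 - 1*(-108)))) = 1 - (3 - 1/(2*(-70 + 108))) = 1 - (3 - ½/38) = 1 - (3 - ½*1/38) = 1 - (3 - 1/76) = 1 - 1*227/76 = 1 - 227/76 = -151/76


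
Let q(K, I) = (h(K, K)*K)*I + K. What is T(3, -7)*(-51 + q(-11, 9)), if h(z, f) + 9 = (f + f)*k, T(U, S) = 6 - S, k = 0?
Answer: 10777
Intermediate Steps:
h(z, f) = -9 (h(z, f) = -9 + (f + f)*0 = -9 + (2*f)*0 = -9 + 0 = -9)
q(K, I) = K - 9*I*K (q(K, I) = (-9*K)*I + K = -9*I*K + K = K - 9*I*K)
T(3, -7)*(-51 + q(-11, 9)) = (6 - 1*(-7))*(-51 - 11*(1 - 9*9)) = (6 + 7)*(-51 - 11*(1 - 81)) = 13*(-51 - 11*(-80)) = 13*(-51 + 880) = 13*829 = 10777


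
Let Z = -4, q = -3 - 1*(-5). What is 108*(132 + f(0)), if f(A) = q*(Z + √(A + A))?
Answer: 13392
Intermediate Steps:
q = 2 (q = -3 + 5 = 2)
f(A) = -8 + 2*√2*√A (f(A) = 2*(-4 + √(A + A)) = 2*(-4 + √(2*A)) = 2*(-4 + √2*√A) = -8 + 2*√2*√A)
108*(132 + f(0)) = 108*(132 + (-8 + 2*√2*√0)) = 108*(132 + (-8 + 2*√2*0)) = 108*(132 + (-8 + 0)) = 108*(132 - 8) = 108*124 = 13392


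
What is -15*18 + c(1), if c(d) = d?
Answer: -269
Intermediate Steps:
-15*18 + c(1) = -15*18 + 1 = -270 + 1 = -269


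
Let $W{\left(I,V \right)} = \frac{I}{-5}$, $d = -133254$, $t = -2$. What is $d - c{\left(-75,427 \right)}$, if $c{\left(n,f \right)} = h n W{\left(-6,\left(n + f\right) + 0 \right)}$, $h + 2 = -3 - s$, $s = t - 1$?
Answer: $-133434$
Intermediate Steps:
$s = -3$ ($s = -2 - 1 = -3$)
$W{\left(I,V \right)} = - \frac{I}{5}$ ($W{\left(I,V \right)} = I \left(- \frac{1}{5}\right) = - \frac{I}{5}$)
$h = -2$ ($h = -2 - 0 = -2 + \left(-3 + 3\right) = -2 + 0 = -2$)
$c{\left(n,f \right)} = - \frac{12 n}{5}$ ($c{\left(n,f \right)} = - 2 n \left(\left(- \frac{1}{5}\right) \left(-6\right)\right) = - 2 n \frac{6}{5} = - \frac{12 n}{5}$)
$d - c{\left(-75,427 \right)} = -133254 - \left(- \frac{12}{5}\right) \left(-75\right) = -133254 - 180 = -133434$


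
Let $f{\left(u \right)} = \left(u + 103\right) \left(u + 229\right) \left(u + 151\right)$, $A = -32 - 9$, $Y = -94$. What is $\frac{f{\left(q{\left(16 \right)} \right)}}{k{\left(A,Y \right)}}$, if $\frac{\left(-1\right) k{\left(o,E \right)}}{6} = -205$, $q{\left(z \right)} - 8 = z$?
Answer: $\frac{1124585}{246} \approx 4571.5$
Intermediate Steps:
$q{\left(z \right)} = 8 + z$
$A = -41$
$k{\left(o,E \right)} = 1230$ ($k{\left(o,E \right)} = \left(-6\right) \left(-205\right) = 1230$)
$f{\left(u \right)} = \left(103 + u\right) \left(151 + u\right) \left(229 + u\right)$ ($f{\left(u \right)} = \left(103 + u\right) \left(229 + u\right) \left(151 + u\right) = \left(103 + u\right) \left(151 + u\right) \left(229 + u\right)$)
$\frac{f{\left(q{\left(16 \right)} \right)}}{k{\left(A,Y \right)}} = \frac{3561637 + \left(8 + 16\right)^{3} + 483 \left(8 + 16\right)^{2} + 73719 \left(8 + 16\right)}{1230} = \left(3561637 + 24^{3} + 483 \cdot 24^{2} + 73719 \cdot 24\right) \frac{1}{1230} = \left(3561637 + 13824 + 483 \cdot 576 + 1769256\right) \frac{1}{1230} = \left(3561637 + 13824 + 278208 + 1769256\right) \frac{1}{1230} = 5622925 \cdot \frac{1}{1230} = \frac{1124585}{246}$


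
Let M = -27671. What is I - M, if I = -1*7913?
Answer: 19758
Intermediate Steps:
I = -7913
I - M = -7913 - 1*(-27671) = -7913 + 27671 = 19758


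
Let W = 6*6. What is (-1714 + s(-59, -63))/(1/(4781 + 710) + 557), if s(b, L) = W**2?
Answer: -1147619/1529244 ≈ -0.75045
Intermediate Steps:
W = 36
s(b, L) = 1296 (s(b, L) = 36**2 = 1296)
(-1714 + s(-59, -63))/(1/(4781 + 710) + 557) = (-1714 + 1296)/(1/(4781 + 710) + 557) = -418/(1/5491 + 557) = -418/3058488/5491 = -418*5491/3058488 = -1147619/1529244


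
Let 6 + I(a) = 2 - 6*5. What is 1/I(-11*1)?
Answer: -1/34 ≈ -0.029412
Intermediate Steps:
I(a) = -34 (I(a) = -6 + (2 - 6*5) = -6 + (2 - 30) = -6 - 28 = -34)
1/I(-11*1) = 1/(-34) = -1/34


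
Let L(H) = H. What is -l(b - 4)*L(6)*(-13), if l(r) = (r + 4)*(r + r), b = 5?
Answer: 780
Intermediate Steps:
l(r) = 2*r*(4 + r) (l(r) = (4 + r)*(2*r) = 2*r*(4 + r))
-l(b - 4)*L(6)*(-13) = -(2*(5 - 4)*(4 + (5 - 4)))*6*(-13) = -(2*1*(4 + 1))*6*(-13) = -(2*1*5)*6*(-13) = -10*6*(-13) = -60*(-13) = -1*(-780) = 780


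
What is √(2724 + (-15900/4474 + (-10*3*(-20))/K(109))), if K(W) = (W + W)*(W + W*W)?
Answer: 2*√4892721667073394/2682163 ≈ 52.158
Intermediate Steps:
K(W) = 2*W*(W + W²) (K(W) = (2*W)*(W + W²) = 2*W*(W + W²))
√(2724 + (-15900/4474 + (-10*3*(-20))/K(109))) = √(2724 + (-15900/4474 + (-10*3*(-20))/((2*109²*(1 + 109))))) = √(2724 + (-15900*1/4474 + (-30*(-20))/((2*11881*110)))) = √(2724 + (-7950/2237 + 600/2613820)) = √(2724 + (-7950/2237 + 600*(1/2613820))) = √(2724 + (-7950/2237 + 30/130691)) = √(2724 - 1038926340/292355767) = √(795338182968/292355767) = 2*√4892721667073394/2682163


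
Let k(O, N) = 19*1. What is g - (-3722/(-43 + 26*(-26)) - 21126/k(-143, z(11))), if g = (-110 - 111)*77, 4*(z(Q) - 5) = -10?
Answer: -217350361/13661 ≈ -15910.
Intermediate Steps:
z(Q) = 5/2 (z(Q) = 5 + (¼)*(-10) = 5 - 5/2 = 5/2)
k(O, N) = 19
g = -17017 (g = -221*77 = -17017)
g - (-3722/(-43 + 26*(-26)) - 21126/k(-143, z(11))) = -17017 - (-3722/(-43 + 26*(-26)) - 21126/19) = -17017 - (-3722/(-43 - 676) - 21126*1/19) = -17017 - (-3722/(-719) - 21126/19) = -17017 - (-3722*(-1/719) - 21126/19) = -17017 - (3722/719 - 21126/19) = -17017 - 1*(-15118876/13661) = -17017 + 15118876/13661 = -217350361/13661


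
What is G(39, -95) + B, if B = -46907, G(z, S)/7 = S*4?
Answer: -49567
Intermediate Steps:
G(z, S) = 28*S (G(z, S) = 7*(S*4) = 7*(4*S) = 28*S)
G(39, -95) + B = 28*(-95) - 46907 = -2660 - 46907 = -49567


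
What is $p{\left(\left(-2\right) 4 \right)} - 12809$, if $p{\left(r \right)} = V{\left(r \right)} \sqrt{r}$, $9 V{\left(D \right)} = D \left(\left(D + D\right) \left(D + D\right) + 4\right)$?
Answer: $-12809 - \frac{4160 i \sqrt{2}}{9} \approx -12809.0 - 653.68 i$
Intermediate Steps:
$V{\left(D \right)} = \frac{D \left(4 + 4 D^{2}\right)}{9}$ ($V{\left(D \right)} = \frac{D \left(\left(D + D\right) \left(D + D\right) + 4\right)}{9} = \frac{D \left(2 D 2 D + 4\right)}{9} = \frac{D \left(4 D^{2} + 4\right)}{9} = \frac{D \left(4 + 4 D^{2}\right)}{9}$)
$p{\left(r \right)} = \frac{4 r^{\frac{3}{2}} \left(1 + r^{2}\right)}{9}$ ($p{\left(r \right)} = \frac{4 r \left(1 + r^{2}\right)}{9} \sqrt{r} = \frac{4 r^{\frac{3}{2}} \left(1 + r^{2}\right)}{9}$)
$p{\left(\left(-2\right) 4 \right)} - 12809 = \frac{4 \left(\left(-2\right) 4\right)^{\frac{3}{2}} \left(1 + \left(\left(-2\right) 4\right)^{2}\right)}{9} - 12809 = \frac{4 \left(-8\right)^{\frac{3}{2}} \left(1 + \left(-8\right)^{2}\right)}{9} - 12809 = \frac{4 \left(- 16 i \sqrt{2}\right) \left(1 + 64\right)}{9} - 12809 = \frac{4}{9} \left(- 16 i \sqrt{2}\right) 65 - 12809 = - \frac{4160 i \sqrt{2}}{9} - 12809 = -12809 - \frac{4160 i \sqrt{2}}{9}$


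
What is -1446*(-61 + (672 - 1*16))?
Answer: -860370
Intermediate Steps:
-1446*(-61 + (672 - 1*16)) = -1446*(-61 + (672 - 16)) = -1446*(-61 + 656) = -1446*595 = -860370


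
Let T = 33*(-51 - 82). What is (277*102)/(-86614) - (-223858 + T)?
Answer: 9884678702/43307 ≈ 2.2825e+5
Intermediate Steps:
T = -4389 (T = 33*(-133) = -4389)
(277*102)/(-86614) - (-223858 + T) = (277*102)/(-86614) - (-223858 - 4389) = 28254*(-1/86614) - 1*(-228247) = -14127/43307 + 228247 = 9884678702/43307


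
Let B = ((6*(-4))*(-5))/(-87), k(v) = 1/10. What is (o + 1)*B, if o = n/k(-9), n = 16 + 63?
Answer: -31640/29 ≈ -1091.0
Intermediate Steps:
n = 79
k(v) = ⅒
o = 790 (o = 79/(⅒) = 79*10 = 790)
B = -40/29 (B = -24*(-5)*(-1/87) = 120*(-1/87) = -40/29 ≈ -1.3793)
(o + 1)*B = (790 + 1)*(-40/29) = 791*(-40/29) = -31640/29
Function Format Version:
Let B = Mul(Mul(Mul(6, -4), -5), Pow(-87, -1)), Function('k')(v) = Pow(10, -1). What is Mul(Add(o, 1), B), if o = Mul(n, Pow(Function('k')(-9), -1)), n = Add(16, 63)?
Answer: Rational(-31640, 29) ≈ -1091.0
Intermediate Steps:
n = 79
Function('k')(v) = Rational(1, 10)
o = 790 (o = Mul(79, Pow(Rational(1, 10), -1)) = Mul(79, 10) = 790)
B = Rational(-40, 29) (B = Mul(Mul(-24, -5), Rational(-1, 87)) = Mul(120, Rational(-1, 87)) = Rational(-40, 29) ≈ -1.3793)
Mul(Add(o, 1), B) = Mul(Add(790, 1), Rational(-40, 29)) = Mul(791, Rational(-40, 29)) = Rational(-31640, 29)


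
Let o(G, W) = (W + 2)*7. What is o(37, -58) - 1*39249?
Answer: -39641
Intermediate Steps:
o(G, W) = 14 + 7*W (o(G, W) = (2 + W)*7 = 14 + 7*W)
o(37, -58) - 1*39249 = (14 + 7*(-58)) - 1*39249 = (14 - 406) - 39249 = -392 - 39249 = -39641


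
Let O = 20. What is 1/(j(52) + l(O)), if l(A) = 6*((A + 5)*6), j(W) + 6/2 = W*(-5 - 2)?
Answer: 1/533 ≈ 0.0018762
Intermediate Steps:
j(W) = -3 - 7*W (j(W) = -3 + W*(-5 - 2) = -3 + W*(-7) = -3 - 7*W)
l(A) = 180 + 36*A (l(A) = 6*((5 + A)*6) = 6*(30 + 6*A) = 180 + 36*A)
1/(j(52) + l(O)) = 1/((-3 - 7*52) + (180 + 36*20)) = 1/((-3 - 364) + (180 + 720)) = 1/(-367 + 900) = 1/533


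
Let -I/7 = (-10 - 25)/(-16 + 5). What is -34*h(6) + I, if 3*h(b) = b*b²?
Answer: -27173/11 ≈ -2470.3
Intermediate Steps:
I = -245/11 (I = -7*(-10 - 25)/(-16 + 5) = -(-245)/(-11) = -(-245)*(-1)/11 = -7*35/11 = -245/11 ≈ -22.273)
h(b) = b³/3 (h(b) = (b*b²)/3 = b³/3)
-34*h(6) + I = -34*6³/3 - 245/11 = -34*216/3 - 245/11 = -34*72 - 245/11 = -2448 - 245/11 = -27173/11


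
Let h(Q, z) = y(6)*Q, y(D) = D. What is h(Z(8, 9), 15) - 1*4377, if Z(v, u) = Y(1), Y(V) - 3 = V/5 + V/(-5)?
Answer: -4359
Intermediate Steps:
Y(V) = 3 (Y(V) = 3 + (V/5 + V/(-5)) = 3 + (V*(⅕) + V*(-⅕)) = 3 + (V/5 - V/5) = 3 + 0 = 3)
Z(v, u) = 3
h(Q, z) = 6*Q
h(Z(8, 9), 15) - 1*4377 = 6*3 - 1*4377 = 18 - 4377 = -4359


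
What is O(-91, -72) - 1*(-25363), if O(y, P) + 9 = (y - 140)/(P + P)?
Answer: 1217069/48 ≈ 25356.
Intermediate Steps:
O(y, P) = -9 + (-140 + y)/(2*P) (O(y, P) = -9 + (y - 140)/(P + P) = -9 + (-140 + y)/((2*P)) = -9 + (-140 + y)*(1/(2*P)) = -9 + (-140 + y)/(2*P))
O(-91, -72) - 1*(-25363) = (1/2)*(-140 - 91 - 18*(-72))/(-72) - 1*(-25363) = (1/2)*(-1/72)*(-140 - 91 + 1296) + 25363 = (1/2)*(-1/72)*1065 + 25363 = -355/48 + 25363 = 1217069/48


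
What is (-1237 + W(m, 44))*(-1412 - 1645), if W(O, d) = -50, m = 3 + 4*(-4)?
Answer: 3934359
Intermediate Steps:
m = -13 (m = 3 - 16 = -13)
(-1237 + W(m, 44))*(-1412 - 1645) = (-1237 - 50)*(-1412 - 1645) = -1287*(-3057) = 3934359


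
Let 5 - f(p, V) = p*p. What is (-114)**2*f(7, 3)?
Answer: -571824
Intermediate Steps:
f(p, V) = 5 - p**2 (f(p, V) = 5 - p*p = 5 - p**2)
(-114)**2*f(7, 3) = (-114)**2*(5 - 1*7**2) = 12996*(5 - 1*49) = 12996*(5 - 49) = 12996*(-44) = -571824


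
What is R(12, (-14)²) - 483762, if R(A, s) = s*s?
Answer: -445346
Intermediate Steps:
R(A, s) = s²
R(12, (-14)²) - 483762 = ((-14)²)² - 483762 = 196² - 483762 = 38416 - 483762 = -445346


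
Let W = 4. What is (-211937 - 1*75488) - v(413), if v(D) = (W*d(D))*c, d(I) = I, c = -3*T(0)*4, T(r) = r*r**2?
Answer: -287425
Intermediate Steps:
T(r) = r**3
c = 0 (c = -3*0**3*4 = -3*0*4 = 0*4 = 0)
v(D) = 0 (v(D) = (4*D)*0 = 0)
(-211937 - 1*75488) - v(413) = (-211937 - 1*75488) - 1*0 = (-211937 - 75488) + 0 = -287425 + 0 = -287425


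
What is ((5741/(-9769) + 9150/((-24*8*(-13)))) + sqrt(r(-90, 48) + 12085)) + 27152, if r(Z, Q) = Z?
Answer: 110355630877/4063904 + sqrt(11995) ≈ 27265.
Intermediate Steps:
((5741/(-9769) + 9150/((-24*8*(-13)))) + sqrt(r(-90, 48) + 12085)) + 27152 = ((5741/(-9769) + 9150/((-24*8*(-13)))) + sqrt(-90 + 12085)) + 27152 = ((5741*(-1/9769) + 9150/((-192*(-13)))) + sqrt(11995)) + 27152 = ((-5741/9769 + 9150/2496) + sqrt(11995)) + 27152 = ((-5741/9769 + 9150*(1/2496)) + sqrt(11995)) + 27152 = ((-5741/9769 + 1525/416) + sqrt(11995)) + 27152 = (12509469/4063904 + sqrt(11995)) + 27152 = 110355630877/4063904 + sqrt(11995)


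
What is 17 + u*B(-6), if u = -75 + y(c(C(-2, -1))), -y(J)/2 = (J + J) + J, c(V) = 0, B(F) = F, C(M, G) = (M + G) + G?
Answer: 467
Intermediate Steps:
C(M, G) = M + 2*G (C(M, G) = (G + M) + G = M + 2*G)
y(J) = -6*J (y(J) = -2*((J + J) + J) = -2*(2*J + J) = -6*J)
u = -75 (u = -75 - 6*0 = -75 + 0 = -75)
17 + u*B(-6) = 17 - 75*(-6) = 17 + 450 = 467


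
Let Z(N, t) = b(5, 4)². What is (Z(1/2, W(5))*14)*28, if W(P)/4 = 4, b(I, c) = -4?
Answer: 6272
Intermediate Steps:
W(P) = 16 (W(P) = 4*4 = 16)
Z(N, t) = 16 (Z(N, t) = (-4)² = 16)
(Z(1/2, W(5))*14)*28 = (16*14)*28 = 224*28 = 6272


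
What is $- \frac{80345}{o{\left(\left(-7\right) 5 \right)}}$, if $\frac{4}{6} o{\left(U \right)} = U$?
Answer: $\frac{32138}{21} \approx 1530.4$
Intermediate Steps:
$o{\left(U \right)} = \frac{3 U}{2}$
$- \frac{80345}{o{\left(\left(-7\right) 5 \right)}} = - \frac{80345}{\frac{3}{2} \left(\left(-7\right) 5\right)} = - \frac{80345}{\frac{3}{2} \left(-35\right)} = - \frac{80345}{- \frac{105}{2}} = \left(-80345\right) \left(- \frac{2}{105}\right) = \frac{32138}{21}$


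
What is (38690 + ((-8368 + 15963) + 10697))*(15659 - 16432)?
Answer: -44047086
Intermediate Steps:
(38690 + ((-8368 + 15963) + 10697))*(15659 - 16432) = (38690 + (7595 + 10697))*(-773) = (38690 + 18292)*(-773) = 56982*(-773) = -44047086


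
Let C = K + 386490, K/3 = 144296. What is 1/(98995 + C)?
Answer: 1/918373 ≈ 1.0889e-6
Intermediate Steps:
K = 432888 (K = 3*144296 = 432888)
C = 819378 (C = 432888 + 386490 = 819378)
1/(98995 + C) = 1/(98995 + 819378) = 1/918373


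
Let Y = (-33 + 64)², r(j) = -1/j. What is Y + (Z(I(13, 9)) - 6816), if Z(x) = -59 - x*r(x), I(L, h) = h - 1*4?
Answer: -5913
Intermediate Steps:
I(L, h) = -4 + h (I(L, h) = h - 4 = -4 + h)
Z(x) = -58 (Z(x) = -59 - x*(-1/x) = -59 - 1*(-1) = -59 + 1 = -58)
Y = 961 (Y = 31² = 961)
Y + (Z(I(13, 9)) - 6816) = 961 + (-58 - 6816) = 961 - 6874 = -5913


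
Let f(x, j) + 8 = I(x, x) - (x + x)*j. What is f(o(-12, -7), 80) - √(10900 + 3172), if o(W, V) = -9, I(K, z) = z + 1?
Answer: 1424 - 2*√3518 ≈ 1305.4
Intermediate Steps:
I(K, z) = 1 + z
f(x, j) = -7 + x - 2*j*x (f(x, j) = -8 + ((1 + x) - (x + x)*j) = -8 + ((1 + x) - 2*x*j) = -8 + ((1 + x) - 2*j*x) = -8 + (1 + x - 2*j*x) = -7 + x - 2*j*x)
f(o(-12, -7), 80) - √(10900 + 3172) = (-7 - 9 - 2*80*(-9)) - √(10900 + 3172) = (-7 - 9 + 1440) - √14072 = 1424 - 2*√3518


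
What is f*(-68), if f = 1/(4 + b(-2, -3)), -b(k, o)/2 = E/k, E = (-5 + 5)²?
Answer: -17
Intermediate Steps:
E = 0 (E = 0² = 0)
b(k, o) = 0 (b(k, o) = -0/k = -2*0 = 0)
f = ¼ (f = 1/(4 + 0) = 1/4 = ¼ ≈ 0.25000)
f*(-68) = (¼)*(-68) = -17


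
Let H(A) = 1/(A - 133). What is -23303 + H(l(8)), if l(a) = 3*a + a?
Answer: -2353604/101 ≈ -23303.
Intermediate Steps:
l(a) = 4*a
H(A) = 1/(-133 + A)
-23303 + H(l(8)) = -23303 + 1/(-133 + 4*8) = -23303 + 1/(-133 + 32) = -23303 + 1/(-101) = -23303 - 1/101 = -2353604/101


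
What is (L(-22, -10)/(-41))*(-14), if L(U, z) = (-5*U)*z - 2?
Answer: -15428/41 ≈ -376.29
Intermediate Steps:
L(U, z) = -2 - 5*U*z (L(U, z) = -5*U*z - 2 = -2 - 5*U*z)
(L(-22, -10)/(-41))*(-14) = ((-2 - 5*(-22)*(-10))/(-41))*(-14) = ((-2 - 1100)*(-1/41))*(-14) = -1102*(-1/41)*(-14) = (1102/41)*(-14) = -15428/41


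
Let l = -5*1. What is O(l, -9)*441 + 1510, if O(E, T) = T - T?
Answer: 1510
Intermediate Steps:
l = -5
O(E, T) = 0
O(l, -9)*441 + 1510 = 0*441 + 1510 = 0 + 1510 = 1510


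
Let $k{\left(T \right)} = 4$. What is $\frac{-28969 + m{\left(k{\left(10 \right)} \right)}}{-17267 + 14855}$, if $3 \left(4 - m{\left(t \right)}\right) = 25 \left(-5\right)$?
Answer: $\frac{43385}{3618} \approx 11.991$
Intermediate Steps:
$m{\left(t \right)} = \frac{137}{3}$ ($m{\left(t \right)} = 4 - \frac{25 \left(-5\right)}{3} = 4 - - \frac{125}{3} = 4 + \frac{125}{3} = \frac{137}{3}$)
$\frac{-28969 + m{\left(k{\left(10 \right)} \right)}}{-17267 + 14855} = \frac{-28969 + \frac{137}{3}}{-17267 + 14855} = - \frac{86770}{3 \left(-2412\right)} = \left(- \frac{86770}{3}\right) \left(- \frac{1}{2412}\right) = \frac{43385}{3618}$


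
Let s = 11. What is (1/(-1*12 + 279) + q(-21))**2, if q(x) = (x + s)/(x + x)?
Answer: 204304/3493161 ≈ 0.058487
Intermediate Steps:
q(x) = (11 + x)/(2*x) (q(x) = (x + 11)/(x + x) = (11 + x)/((2*x)) = (11 + x)*(1/(2*x)) = (11 + x)/(2*x))
(1/(-1*12 + 279) + q(-21))**2 = (1/(-1*12 + 279) + (1/2)*(11 - 21)/(-21))**2 = (1/(-12 + 279) + (1/2)*(-1/21)*(-10))**2 = (1/267 + 5/21)**2 = (452/1869)**2 = 204304/3493161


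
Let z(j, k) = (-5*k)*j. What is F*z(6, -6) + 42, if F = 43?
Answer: 7782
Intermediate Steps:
z(j, k) = -5*j*k
F*z(6, -6) + 42 = 43*(-5*6*(-6)) + 42 = 43*180 + 42 = 7740 + 42 = 7782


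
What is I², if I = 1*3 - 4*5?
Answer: 289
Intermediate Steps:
I = -17 (I = 3 - 20 = -17)
I² = (-17)² = 289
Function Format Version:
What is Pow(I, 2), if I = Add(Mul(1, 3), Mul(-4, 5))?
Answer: 289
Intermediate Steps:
I = -17 (I = Add(3, -20) = -17)
Pow(I, 2) = Pow(-17, 2) = 289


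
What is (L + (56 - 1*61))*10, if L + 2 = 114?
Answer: 1070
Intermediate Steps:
L = 112 (L = -2 + 114 = 112)
(L + (56 - 1*61))*10 = (112 + (56 - 1*61))*10 = (112 + (56 - 61))*10 = (112 - 5)*10 = 107*10 = 1070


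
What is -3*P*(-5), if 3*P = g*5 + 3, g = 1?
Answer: 40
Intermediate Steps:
P = 8/3 (P = (1*5 + 3)/3 = (5 + 3)/3 = (1/3)*8 = 8/3 ≈ 2.6667)
-3*P*(-5) = -3*8/3*(-5) = -8*(-5) = 40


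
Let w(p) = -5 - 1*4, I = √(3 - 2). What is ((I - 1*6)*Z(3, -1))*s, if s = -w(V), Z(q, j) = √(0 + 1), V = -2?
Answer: -45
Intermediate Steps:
I = 1 (I = √1 = 1)
w(p) = -9 (w(p) = -5 - 4 = -9)
Z(q, j) = 1 (Z(q, j) = √1 = 1)
s = 9 (s = -1*(-9) = 9)
((I - 1*6)*Z(3, -1))*s = ((1 - 1*6)*1)*9 = ((1 - 6)*1)*9 = -5*1*9 = -5*9 = -45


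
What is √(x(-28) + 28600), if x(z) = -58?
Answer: √28542 ≈ 168.94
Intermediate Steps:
√(x(-28) + 28600) = √(-58 + 28600) = √28542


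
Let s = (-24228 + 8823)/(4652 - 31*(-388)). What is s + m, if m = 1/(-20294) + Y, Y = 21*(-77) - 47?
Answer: -135151839/81176 ≈ -1664.9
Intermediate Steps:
Y = -1664 (Y = -1617 - 47 = -1664)
m = -33769217/20294 (m = 1/(-20294) - 1664 = -1/20294 - 1664 = -33769217/20294 ≈ -1664.0)
s = -1027/1112 (s = -15405/(4652 + 12028) = -15405/16680 = -15405*1/16680 = -1027/1112 ≈ -0.92356)
s + m = -1027/1112 - 33769217/20294 = -135151839/81176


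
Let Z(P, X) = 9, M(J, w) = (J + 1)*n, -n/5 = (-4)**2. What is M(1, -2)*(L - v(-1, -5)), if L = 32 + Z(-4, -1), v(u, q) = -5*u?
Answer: -5760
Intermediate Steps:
n = -80 (n = -5*(-4)**2 = -5*16 = -80)
M(J, w) = -80 - 80*J (M(J, w) = (J + 1)*(-80) = (1 + J)*(-80) = -80 - 80*J)
L = 41 (L = 32 + 9 = 41)
M(1, -2)*(L - v(-1, -5)) = (-80 - 80*1)*(41 - (-5)*(-1)) = (-80 - 80)*(41 - 1*5) = -160*(41 - 5) = -160*36 = -5760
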